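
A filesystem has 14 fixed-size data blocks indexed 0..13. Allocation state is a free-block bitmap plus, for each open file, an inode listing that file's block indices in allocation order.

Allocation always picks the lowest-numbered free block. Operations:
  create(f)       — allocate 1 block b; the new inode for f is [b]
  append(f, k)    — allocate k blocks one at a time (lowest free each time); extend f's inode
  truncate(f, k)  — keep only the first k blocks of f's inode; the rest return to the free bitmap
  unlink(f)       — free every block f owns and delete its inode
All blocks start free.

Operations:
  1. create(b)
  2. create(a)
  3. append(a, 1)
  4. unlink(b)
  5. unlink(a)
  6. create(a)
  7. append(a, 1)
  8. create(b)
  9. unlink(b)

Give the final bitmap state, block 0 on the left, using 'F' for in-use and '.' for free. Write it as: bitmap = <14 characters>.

  1. create(b)  ⇒  F.............  {b→[0]}
  2. create(a)  ⇒  FF............  {a→[1]; b→[0]}
  3. append(a, 1)  ⇒  FFF...........  {a→[1, 2]; b→[0]}
  4. unlink(b)  ⇒  .FF...........  {a→[1, 2]}
  5. unlink(a)  ⇒  ..............  {}
  6. create(a)  ⇒  F.............  {a→[0]}
  7. append(a, 1)  ⇒  FF............  {a→[0, 1]}
  8. create(b)  ⇒  FFF...........  {a→[0, 1]; b→[2]}
  9. unlink(b)  ⇒  FF............  {a→[0, 1]}

bitmap = FF............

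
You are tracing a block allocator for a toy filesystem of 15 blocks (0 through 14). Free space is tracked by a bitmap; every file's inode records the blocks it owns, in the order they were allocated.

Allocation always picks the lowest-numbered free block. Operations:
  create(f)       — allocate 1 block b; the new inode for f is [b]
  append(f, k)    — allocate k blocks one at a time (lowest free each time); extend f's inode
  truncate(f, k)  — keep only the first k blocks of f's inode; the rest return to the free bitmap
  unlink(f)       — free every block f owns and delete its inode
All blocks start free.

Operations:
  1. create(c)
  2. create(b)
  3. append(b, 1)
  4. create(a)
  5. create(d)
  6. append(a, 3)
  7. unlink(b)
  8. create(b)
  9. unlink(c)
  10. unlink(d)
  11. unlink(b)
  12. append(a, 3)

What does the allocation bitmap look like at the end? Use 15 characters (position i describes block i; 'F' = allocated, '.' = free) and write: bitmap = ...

bitmap = FFFF.FFF.......

  1. create(c)  ⇒  F..............  {c→[0]}
  2. create(b)  ⇒  FF.............  {b→[1]; c→[0]}
  3. append(b, 1)  ⇒  FFF............  {b→[1, 2]; c→[0]}
  4. create(a)  ⇒  FFFF...........  {a→[3]; b→[1, 2]; c→[0]}
  5. create(d)  ⇒  FFFFF..........  {a→[3]; b→[1, 2]; c→[0]; d→[4]}
  6. append(a, 3)  ⇒  FFFFFFFF.......  {a→[3, 5, 6, 7]; b→[1, 2]; c→[0]; d→[4]}
  7. unlink(b)  ⇒  F..FFFFF.......  {a→[3, 5, 6, 7]; c→[0]; d→[4]}
  8. create(b)  ⇒  FF.FFFFF.......  {a→[3, 5, 6, 7]; b→[1]; c→[0]; d→[4]}
  9. unlink(c)  ⇒  .F.FFFFF.......  {a→[3, 5, 6, 7]; b→[1]; d→[4]}
  10. unlink(d)  ⇒  .F.F.FFF.......  {a→[3, 5, 6, 7]; b→[1]}
  11. unlink(b)  ⇒  ...F.FFF.......  {a→[3, 5, 6, 7]}
  12. append(a, 3)  ⇒  FFFF.FFF.......  {a→[3, 5, 6, 7, 0, 1, 2]}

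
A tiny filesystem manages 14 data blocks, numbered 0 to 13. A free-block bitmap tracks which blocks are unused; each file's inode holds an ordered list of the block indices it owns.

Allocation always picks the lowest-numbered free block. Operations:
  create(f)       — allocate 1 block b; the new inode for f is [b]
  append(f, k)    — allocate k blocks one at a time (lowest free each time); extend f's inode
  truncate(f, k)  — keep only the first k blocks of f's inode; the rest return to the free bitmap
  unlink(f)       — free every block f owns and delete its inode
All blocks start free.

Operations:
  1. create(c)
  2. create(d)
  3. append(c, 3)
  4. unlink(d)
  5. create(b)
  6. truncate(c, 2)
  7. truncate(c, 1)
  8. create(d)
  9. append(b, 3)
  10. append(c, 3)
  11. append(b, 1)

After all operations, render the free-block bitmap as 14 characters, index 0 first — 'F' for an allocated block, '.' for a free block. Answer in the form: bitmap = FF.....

[1] create(c) — c=0 (map F.............)
[2] create(d) — c=0 d=1 (map FF............)
[3] append(c, 3) — c=0,2,3,4 d=1 (map FFFFF.........)
[4] unlink(d) — c=0,2,3,4 (map F.FFF.........)
[5] create(b) — b=1 c=0,2,3,4 (map FFFFF.........)
[6] truncate(c, 2) — b=1 c=0,2 (map FFF...........)
[7] truncate(c, 1) — b=1 c=0 (map FF............)
[8] create(d) — b=1 c=0 d=2 (map FFF...........)
[9] append(b, 3) — b=1,3,4,5 c=0 d=2 (map FFFFFF........)
[10] append(c, 3) — b=1,3,4,5 c=0,6,7,8 d=2 (map FFFFFFFFF.....)
[11] append(b, 1) — b=1,3,4,5,9 c=0,6,7,8 d=2 (map FFFFFFFFFF....)

bitmap = FFFFFFFFFF....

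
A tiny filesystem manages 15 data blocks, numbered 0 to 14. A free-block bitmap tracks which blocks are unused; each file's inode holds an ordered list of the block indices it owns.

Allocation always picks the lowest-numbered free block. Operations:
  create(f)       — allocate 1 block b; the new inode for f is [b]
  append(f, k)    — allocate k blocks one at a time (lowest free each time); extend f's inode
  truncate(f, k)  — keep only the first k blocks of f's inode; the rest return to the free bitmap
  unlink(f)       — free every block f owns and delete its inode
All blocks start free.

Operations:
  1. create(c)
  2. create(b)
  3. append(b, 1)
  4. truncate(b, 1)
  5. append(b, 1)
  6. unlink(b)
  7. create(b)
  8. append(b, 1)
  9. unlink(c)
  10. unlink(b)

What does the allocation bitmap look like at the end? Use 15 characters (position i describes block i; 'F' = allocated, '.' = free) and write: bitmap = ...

  1. create(c)  ⇒  F..............  {c→[0]}
  2. create(b)  ⇒  FF.............  {b→[1]; c→[0]}
  3. append(b, 1)  ⇒  FFF............  {b→[1, 2]; c→[0]}
  4. truncate(b, 1)  ⇒  FF.............  {b→[1]; c→[0]}
  5. append(b, 1)  ⇒  FFF............  {b→[1, 2]; c→[0]}
  6. unlink(b)  ⇒  F..............  {c→[0]}
  7. create(b)  ⇒  FF.............  {b→[1]; c→[0]}
  8. append(b, 1)  ⇒  FFF............  {b→[1, 2]; c→[0]}
  9. unlink(c)  ⇒  .FF............  {b→[1, 2]}
  10. unlink(b)  ⇒  ...............  {}

bitmap = ...............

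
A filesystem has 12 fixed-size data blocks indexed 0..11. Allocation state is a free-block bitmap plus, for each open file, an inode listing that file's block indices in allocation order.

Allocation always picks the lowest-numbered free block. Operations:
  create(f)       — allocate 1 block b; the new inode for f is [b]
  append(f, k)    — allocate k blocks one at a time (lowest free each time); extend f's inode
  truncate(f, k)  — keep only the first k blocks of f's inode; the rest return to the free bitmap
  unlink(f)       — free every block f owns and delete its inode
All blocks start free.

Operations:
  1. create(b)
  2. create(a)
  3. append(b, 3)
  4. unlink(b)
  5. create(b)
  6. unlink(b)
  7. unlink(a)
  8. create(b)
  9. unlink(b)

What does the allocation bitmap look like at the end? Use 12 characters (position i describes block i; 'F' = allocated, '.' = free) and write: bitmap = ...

create(b): bitmap=F........... | b=[0]
create(a): bitmap=FF.......... | a=[1] b=[0]
append(b, 3): bitmap=FFFFF....... | a=[1] b=[0, 2, 3, 4]
unlink(b): bitmap=.F.......... | a=[1]
create(b): bitmap=FF.......... | a=[1] b=[0]
unlink(b): bitmap=.F.......... | a=[1]
unlink(a): bitmap=............ | 
create(b): bitmap=F........... | b=[0]
unlink(b): bitmap=............ | 

bitmap = ............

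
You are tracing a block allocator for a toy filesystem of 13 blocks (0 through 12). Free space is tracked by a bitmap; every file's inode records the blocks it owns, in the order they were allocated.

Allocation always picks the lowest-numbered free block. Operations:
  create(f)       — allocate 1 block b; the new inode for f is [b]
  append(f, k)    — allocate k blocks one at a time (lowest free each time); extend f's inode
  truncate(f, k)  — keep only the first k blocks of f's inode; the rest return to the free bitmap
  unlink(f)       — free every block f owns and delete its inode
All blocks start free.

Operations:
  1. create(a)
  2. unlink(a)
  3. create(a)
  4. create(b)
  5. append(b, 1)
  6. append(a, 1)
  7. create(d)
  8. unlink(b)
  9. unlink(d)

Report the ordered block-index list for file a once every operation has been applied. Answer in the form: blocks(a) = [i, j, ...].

blocks(a) = [0, 3]

create(a): bitmap=F............ | a=[0]
unlink(a): bitmap=............. | 
create(a): bitmap=F............ | a=[0]
create(b): bitmap=FF........... | a=[0] b=[1]
append(b, 1): bitmap=FFF.......... | a=[0] b=[1, 2]
append(a, 1): bitmap=FFFF......... | a=[0, 3] b=[1, 2]
create(d): bitmap=FFFFF........ | a=[0, 3] b=[1, 2] d=[4]
unlink(b): bitmap=F..FF........ | a=[0, 3] d=[4]
unlink(d): bitmap=F..F......... | a=[0, 3]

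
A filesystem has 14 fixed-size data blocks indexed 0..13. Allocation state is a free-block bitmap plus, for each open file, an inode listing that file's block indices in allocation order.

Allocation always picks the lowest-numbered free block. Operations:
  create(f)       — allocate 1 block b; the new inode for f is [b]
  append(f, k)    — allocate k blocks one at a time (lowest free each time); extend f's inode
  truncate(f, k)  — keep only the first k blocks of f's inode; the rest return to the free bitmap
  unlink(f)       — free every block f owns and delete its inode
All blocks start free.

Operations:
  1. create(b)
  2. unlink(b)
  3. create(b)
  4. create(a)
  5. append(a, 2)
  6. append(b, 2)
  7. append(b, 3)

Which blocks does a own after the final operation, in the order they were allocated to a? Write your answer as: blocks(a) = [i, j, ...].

blocks(a) = [1, 2, 3]

after create(b) → b:[0]  free=[F.............]
after unlink(b) →   free=[..............]
after create(b) → b:[0]  free=[F.............]
after create(a) → a:[1], b:[0]  free=[FF............]
after append(a, 2) → a:[1, 2, 3], b:[0]  free=[FFFF..........]
after append(b, 2) → a:[1, 2, 3], b:[0, 4, 5]  free=[FFFFFF........]
after append(b, 3) → a:[1, 2, 3], b:[0, 4, 5, 6, 7, 8]  free=[FFFFFFFFF.....]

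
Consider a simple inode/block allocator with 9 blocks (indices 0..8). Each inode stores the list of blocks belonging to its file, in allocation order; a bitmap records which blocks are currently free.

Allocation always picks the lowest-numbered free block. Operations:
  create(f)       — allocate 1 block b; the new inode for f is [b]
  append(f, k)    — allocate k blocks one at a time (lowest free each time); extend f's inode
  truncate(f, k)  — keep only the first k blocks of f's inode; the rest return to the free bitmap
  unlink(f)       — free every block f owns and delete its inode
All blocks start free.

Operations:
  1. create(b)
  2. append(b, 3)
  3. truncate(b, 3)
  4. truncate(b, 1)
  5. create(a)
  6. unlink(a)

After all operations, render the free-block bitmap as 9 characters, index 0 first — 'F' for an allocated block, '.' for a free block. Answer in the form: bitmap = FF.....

bitmap = F........

  1. create(b)  ⇒  F........  {b→[0]}
  2. append(b, 3)  ⇒  FFFF.....  {b→[0, 1, 2, 3]}
  3. truncate(b, 3)  ⇒  FFF......  {b→[0, 1, 2]}
  4. truncate(b, 1)  ⇒  F........  {b→[0]}
  5. create(a)  ⇒  FF.......  {a→[1]; b→[0]}
  6. unlink(a)  ⇒  F........  {b→[0]}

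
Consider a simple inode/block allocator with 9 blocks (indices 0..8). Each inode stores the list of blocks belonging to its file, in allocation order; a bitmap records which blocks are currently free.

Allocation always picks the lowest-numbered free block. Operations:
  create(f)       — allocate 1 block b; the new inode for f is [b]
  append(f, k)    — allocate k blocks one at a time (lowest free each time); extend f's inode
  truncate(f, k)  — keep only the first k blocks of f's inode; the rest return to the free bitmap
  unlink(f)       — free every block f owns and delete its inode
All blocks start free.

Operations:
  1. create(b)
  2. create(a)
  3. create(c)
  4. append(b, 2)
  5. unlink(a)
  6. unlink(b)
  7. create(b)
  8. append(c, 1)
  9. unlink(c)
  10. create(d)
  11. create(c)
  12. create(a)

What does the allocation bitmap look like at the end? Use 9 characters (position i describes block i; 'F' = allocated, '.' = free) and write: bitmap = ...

bitmap = FFFF.....

create(b): bitmap=F........ | b=[0]
create(a): bitmap=FF....... | a=[1] b=[0]
create(c): bitmap=FFF...... | a=[1] b=[0] c=[2]
append(b, 2): bitmap=FFFFF.... | a=[1] b=[0, 3, 4] c=[2]
unlink(a): bitmap=F.FFF.... | b=[0, 3, 4] c=[2]
unlink(b): bitmap=..F...... | c=[2]
create(b): bitmap=F.F...... | b=[0] c=[2]
append(c, 1): bitmap=FFF...... | b=[0] c=[2, 1]
unlink(c): bitmap=F........ | b=[0]
create(d): bitmap=FF....... | b=[0] d=[1]
create(c): bitmap=FFF...... | b=[0] c=[2] d=[1]
create(a): bitmap=FFFF..... | a=[3] b=[0] c=[2] d=[1]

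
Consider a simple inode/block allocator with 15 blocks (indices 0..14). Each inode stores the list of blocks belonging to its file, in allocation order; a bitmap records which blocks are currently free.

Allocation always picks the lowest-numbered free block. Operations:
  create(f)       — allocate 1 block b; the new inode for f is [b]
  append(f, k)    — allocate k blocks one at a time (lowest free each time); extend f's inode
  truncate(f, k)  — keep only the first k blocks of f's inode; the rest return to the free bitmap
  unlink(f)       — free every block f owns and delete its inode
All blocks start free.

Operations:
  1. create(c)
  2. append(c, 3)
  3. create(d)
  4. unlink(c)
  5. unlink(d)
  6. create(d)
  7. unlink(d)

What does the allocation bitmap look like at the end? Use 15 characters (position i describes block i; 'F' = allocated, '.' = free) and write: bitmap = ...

bitmap = ...............

after create(c) → c:[0]  free=[F..............]
after append(c, 3) → c:[0, 1, 2, 3]  free=[FFFF...........]
after create(d) → c:[0, 1, 2, 3], d:[4]  free=[FFFFF..........]
after unlink(c) → d:[4]  free=[....F..........]
after unlink(d) →   free=[...............]
after create(d) → d:[0]  free=[F..............]
after unlink(d) →   free=[...............]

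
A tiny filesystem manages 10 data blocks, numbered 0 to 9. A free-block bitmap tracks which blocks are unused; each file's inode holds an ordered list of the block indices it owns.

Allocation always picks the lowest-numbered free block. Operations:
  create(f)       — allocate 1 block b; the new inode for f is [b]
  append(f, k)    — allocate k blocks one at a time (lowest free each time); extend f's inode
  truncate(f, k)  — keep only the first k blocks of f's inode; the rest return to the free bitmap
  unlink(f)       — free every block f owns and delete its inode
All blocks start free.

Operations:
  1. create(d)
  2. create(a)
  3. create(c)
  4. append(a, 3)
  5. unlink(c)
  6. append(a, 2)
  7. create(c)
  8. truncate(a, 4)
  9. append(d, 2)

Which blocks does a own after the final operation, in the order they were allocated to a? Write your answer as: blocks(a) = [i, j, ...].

after create(d) → d:[0]  free=[F.........]
after create(a) → a:[1], d:[0]  free=[FF........]
after create(c) → a:[1], c:[2], d:[0]  free=[FFF.......]
after append(a, 3) → a:[1, 3, 4, 5], c:[2], d:[0]  free=[FFFFFF....]
after unlink(c) → a:[1, 3, 4, 5], d:[0]  free=[FF.FFF....]
after append(a, 2) → a:[1, 3, 4, 5, 2, 6], d:[0]  free=[FFFFFFF...]
after create(c) → a:[1, 3, 4, 5, 2, 6], c:[7], d:[0]  free=[FFFFFFFF..]
after truncate(a, 4) → a:[1, 3, 4, 5], c:[7], d:[0]  free=[FF.FFF.F..]
after append(d, 2) → a:[1, 3, 4, 5], c:[7], d:[0, 2, 6]  free=[FFFFFFFF..]

blocks(a) = [1, 3, 4, 5]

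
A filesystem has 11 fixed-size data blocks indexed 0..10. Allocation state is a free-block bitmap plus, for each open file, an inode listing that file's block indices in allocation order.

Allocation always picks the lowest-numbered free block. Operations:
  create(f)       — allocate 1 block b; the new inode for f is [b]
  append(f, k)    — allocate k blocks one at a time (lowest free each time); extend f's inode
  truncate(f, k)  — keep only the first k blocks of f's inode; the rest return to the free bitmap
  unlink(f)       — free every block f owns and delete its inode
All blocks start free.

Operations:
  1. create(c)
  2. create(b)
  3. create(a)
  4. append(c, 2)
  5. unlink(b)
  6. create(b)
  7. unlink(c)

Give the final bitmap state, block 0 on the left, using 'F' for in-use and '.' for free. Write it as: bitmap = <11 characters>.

bitmap = .FF........

  1. create(c)  ⇒  F..........  {c→[0]}
  2. create(b)  ⇒  FF.........  {b→[1]; c→[0]}
  3. create(a)  ⇒  FFF........  {a→[2]; b→[1]; c→[0]}
  4. append(c, 2)  ⇒  FFFFF......  {a→[2]; b→[1]; c→[0, 3, 4]}
  5. unlink(b)  ⇒  F.FFF......  {a→[2]; c→[0, 3, 4]}
  6. create(b)  ⇒  FFFFF......  {a→[2]; b→[1]; c→[0, 3, 4]}
  7. unlink(c)  ⇒  .FF........  {a→[2]; b→[1]}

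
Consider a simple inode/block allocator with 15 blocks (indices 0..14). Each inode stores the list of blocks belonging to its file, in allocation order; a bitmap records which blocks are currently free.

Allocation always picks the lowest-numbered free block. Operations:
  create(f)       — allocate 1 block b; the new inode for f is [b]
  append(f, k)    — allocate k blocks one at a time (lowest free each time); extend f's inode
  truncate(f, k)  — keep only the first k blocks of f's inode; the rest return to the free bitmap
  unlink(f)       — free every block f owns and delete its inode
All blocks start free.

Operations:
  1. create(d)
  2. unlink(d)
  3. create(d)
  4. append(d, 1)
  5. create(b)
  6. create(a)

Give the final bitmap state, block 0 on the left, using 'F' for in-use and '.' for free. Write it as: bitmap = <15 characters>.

create(d): bitmap=F.............. | d=[0]
unlink(d): bitmap=............... | 
create(d): bitmap=F.............. | d=[0]
append(d, 1): bitmap=FF............. | d=[0, 1]
create(b): bitmap=FFF............ | b=[2] d=[0, 1]
create(a): bitmap=FFFF........... | a=[3] b=[2] d=[0, 1]

bitmap = FFFF...........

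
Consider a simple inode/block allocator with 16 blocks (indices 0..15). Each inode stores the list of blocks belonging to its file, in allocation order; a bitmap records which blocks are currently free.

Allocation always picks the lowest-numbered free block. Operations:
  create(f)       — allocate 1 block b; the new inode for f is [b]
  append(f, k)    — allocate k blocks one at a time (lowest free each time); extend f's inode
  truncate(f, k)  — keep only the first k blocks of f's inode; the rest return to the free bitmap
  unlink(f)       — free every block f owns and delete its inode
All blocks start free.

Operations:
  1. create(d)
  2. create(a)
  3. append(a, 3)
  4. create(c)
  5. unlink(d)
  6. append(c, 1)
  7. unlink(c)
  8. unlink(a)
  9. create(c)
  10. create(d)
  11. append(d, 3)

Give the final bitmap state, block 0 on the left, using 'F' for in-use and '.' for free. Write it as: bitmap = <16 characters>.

[1] create(d) — d=0 (map F...............)
[2] create(a) — a=1 d=0 (map FF..............)
[3] append(a, 3) — a=1,2,3,4 d=0 (map FFFFF...........)
[4] create(c) — a=1,2,3,4 c=5 d=0 (map FFFFFF..........)
[5] unlink(d) — a=1,2,3,4 c=5 (map .FFFFF..........)
[6] append(c, 1) — a=1,2,3,4 c=5,0 (map FFFFFF..........)
[7] unlink(c) — a=1,2,3,4 (map .FFFF...........)
[8] unlink(a) —  (map ................)
[9] create(c) — c=0 (map F...............)
[10] create(d) — c=0 d=1 (map FF..............)
[11] append(d, 3) — c=0 d=1,2,3,4 (map FFFFF...........)

bitmap = FFFFF...........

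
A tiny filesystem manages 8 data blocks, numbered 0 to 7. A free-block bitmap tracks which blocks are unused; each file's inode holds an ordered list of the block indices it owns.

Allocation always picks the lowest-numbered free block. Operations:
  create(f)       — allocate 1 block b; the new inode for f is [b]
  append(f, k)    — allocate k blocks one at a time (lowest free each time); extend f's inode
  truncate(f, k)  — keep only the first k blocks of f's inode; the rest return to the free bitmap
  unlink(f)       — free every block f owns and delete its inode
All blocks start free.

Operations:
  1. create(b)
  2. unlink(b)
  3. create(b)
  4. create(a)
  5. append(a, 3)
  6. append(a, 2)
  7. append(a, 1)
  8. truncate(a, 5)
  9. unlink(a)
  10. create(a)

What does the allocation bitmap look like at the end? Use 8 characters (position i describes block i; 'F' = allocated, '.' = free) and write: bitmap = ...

bitmap = FF......

after create(b) → b:[0]  free=[F.......]
after unlink(b) →   free=[........]
after create(b) → b:[0]  free=[F.......]
after create(a) → a:[1], b:[0]  free=[FF......]
after append(a, 3) → a:[1, 2, 3, 4], b:[0]  free=[FFFFF...]
after append(a, 2) → a:[1, 2, 3, 4, 5, 6], b:[0]  free=[FFFFFFF.]
after append(a, 1) → a:[1, 2, 3, 4, 5, 6, 7], b:[0]  free=[FFFFFFFF]
after truncate(a, 5) → a:[1, 2, 3, 4, 5], b:[0]  free=[FFFFFF..]
after unlink(a) → b:[0]  free=[F.......]
after create(a) → a:[1], b:[0]  free=[FF......]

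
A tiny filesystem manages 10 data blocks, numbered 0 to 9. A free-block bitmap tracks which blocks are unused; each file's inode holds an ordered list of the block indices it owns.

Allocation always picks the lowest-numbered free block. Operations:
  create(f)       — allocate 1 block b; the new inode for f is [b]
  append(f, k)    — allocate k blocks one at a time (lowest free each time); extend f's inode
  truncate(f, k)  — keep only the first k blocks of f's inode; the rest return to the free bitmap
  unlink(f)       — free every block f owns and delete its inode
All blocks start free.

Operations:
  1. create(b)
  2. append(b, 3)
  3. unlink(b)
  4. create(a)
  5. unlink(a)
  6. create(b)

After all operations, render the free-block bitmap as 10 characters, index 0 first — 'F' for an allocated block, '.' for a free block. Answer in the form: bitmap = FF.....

bitmap = F.........

[1] create(b) — b=0 (map F.........)
[2] append(b, 3) — b=0,1,2,3 (map FFFF......)
[3] unlink(b) —  (map ..........)
[4] create(a) — a=0 (map F.........)
[5] unlink(a) —  (map ..........)
[6] create(b) — b=0 (map F.........)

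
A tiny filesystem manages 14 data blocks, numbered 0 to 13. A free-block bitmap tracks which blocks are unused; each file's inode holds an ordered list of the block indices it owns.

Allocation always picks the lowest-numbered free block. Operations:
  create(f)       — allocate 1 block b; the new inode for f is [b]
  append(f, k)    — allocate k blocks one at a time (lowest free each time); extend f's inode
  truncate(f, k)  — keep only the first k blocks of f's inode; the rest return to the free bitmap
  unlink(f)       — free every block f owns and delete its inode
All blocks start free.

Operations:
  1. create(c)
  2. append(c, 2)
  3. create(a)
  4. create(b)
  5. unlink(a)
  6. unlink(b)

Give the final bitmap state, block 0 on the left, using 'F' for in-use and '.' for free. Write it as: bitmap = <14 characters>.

bitmap = FFF...........

after create(c) → c:[0]  free=[F.............]
after append(c, 2) → c:[0, 1, 2]  free=[FFF...........]
after create(a) → a:[3], c:[0, 1, 2]  free=[FFFF..........]
after create(b) → a:[3], b:[4], c:[0, 1, 2]  free=[FFFFF.........]
after unlink(a) → b:[4], c:[0, 1, 2]  free=[FFF.F.........]
after unlink(b) → c:[0, 1, 2]  free=[FFF...........]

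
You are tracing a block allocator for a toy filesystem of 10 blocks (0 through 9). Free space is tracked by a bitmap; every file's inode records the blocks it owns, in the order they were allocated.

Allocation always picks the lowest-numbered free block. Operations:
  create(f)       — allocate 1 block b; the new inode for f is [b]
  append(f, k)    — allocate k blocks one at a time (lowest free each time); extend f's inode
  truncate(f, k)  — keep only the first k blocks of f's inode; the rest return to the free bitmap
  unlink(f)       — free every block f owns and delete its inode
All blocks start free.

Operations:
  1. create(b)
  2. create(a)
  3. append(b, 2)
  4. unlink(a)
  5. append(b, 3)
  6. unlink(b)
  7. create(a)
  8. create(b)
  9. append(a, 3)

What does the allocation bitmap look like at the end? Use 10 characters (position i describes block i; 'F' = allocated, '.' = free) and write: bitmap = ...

bitmap = FFFFF.....

  1. create(b)  ⇒  F.........  {b→[0]}
  2. create(a)  ⇒  FF........  {a→[1]; b→[0]}
  3. append(b, 2)  ⇒  FFFF......  {a→[1]; b→[0, 2, 3]}
  4. unlink(a)  ⇒  F.FF......  {b→[0, 2, 3]}
  5. append(b, 3)  ⇒  FFFFFF....  {b→[0, 2, 3, 1, 4, 5]}
  6. unlink(b)  ⇒  ..........  {}
  7. create(a)  ⇒  F.........  {a→[0]}
  8. create(b)  ⇒  FF........  {a→[0]; b→[1]}
  9. append(a, 3)  ⇒  FFFFF.....  {a→[0, 2, 3, 4]; b→[1]}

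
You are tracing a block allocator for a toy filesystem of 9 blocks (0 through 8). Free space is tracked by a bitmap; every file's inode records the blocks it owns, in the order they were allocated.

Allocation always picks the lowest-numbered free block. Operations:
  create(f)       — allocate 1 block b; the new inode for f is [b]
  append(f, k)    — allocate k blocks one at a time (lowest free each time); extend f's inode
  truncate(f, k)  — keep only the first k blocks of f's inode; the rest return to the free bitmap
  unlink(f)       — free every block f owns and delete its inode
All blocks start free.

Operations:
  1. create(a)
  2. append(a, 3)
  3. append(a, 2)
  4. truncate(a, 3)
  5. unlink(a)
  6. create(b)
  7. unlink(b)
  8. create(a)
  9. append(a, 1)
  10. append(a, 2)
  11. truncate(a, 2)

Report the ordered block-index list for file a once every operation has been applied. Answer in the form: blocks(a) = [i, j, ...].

[1] create(a) — a=0 (map F........)
[2] append(a, 3) — a=0,1,2,3 (map FFFF.....)
[3] append(a, 2) — a=0,1,2,3,4,5 (map FFFFFF...)
[4] truncate(a, 3) — a=0,1,2 (map FFF......)
[5] unlink(a) —  (map .........)
[6] create(b) — b=0 (map F........)
[7] unlink(b) —  (map .........)
[8] create(a) — a=0 (map F........)
[9] append(a, 1) — a=0,1 (map FF.......)
[10] append(a, 2) — a=0,1,2,3 (map FFFF.....)
[11] truncate(a, 2) — a=0,1 (map FF.......)

blocks(a) = [0, 1]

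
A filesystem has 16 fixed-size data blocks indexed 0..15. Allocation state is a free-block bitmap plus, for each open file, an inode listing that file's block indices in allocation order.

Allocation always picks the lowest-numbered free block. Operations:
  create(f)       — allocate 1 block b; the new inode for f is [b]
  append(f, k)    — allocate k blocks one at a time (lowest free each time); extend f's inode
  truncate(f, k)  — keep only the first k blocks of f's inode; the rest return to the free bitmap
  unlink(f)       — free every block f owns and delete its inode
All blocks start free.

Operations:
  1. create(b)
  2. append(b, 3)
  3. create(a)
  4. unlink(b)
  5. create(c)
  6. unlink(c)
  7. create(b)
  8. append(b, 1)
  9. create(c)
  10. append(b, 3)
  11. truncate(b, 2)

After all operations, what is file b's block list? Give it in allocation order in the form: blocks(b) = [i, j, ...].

create(b): bitmap=F............... | b=[0]
append(b, 3): bitmap=FFFF............ | b=[0, 1, 2, 3]
create(a): bitmap=FFFFF........... | a=[4] b=[0, 1, 2, 3]
unlink(b): bitmap=....F........... | a=[4]
create(c): bitmap=F...F........... | a=[4] c=[0]
unlink(c): bitmap=....F........... | a=[4]
create(b): bitmap=F...F........... | a=[4] b=[0]
append(b, 1): bitmap=FF..F........... | a=[4] b=[0, 1]
create(c): bitmap=FFF.F........... | a=[4] b=[0, 1] c=[2]
append(b, 3): bitmap=FFFFFFF......... | a=[4] b=[0, 1, 3, 5, 6] c=[2]
truncate(b, 2): bitmap=FFF.F........... | a=[4] b=[0, 1] c=[2]

blocks(b) = [0, 1]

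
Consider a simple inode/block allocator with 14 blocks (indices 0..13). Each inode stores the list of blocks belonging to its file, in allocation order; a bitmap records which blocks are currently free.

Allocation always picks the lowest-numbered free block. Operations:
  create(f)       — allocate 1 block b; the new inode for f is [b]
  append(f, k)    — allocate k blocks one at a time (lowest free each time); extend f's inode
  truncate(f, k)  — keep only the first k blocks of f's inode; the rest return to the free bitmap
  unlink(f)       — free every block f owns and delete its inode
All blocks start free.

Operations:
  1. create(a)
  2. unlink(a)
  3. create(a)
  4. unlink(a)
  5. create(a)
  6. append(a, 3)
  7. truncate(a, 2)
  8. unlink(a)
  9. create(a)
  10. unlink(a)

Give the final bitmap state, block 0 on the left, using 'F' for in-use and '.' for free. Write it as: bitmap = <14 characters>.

[1] create(a) — a=0 (map F.............)
[2] unlink(a) —  (map ..............)
[3] create(a) — a=0 (map F.............)
[4] unlink(a) —  (map ..............)
[5] create(a) — a=0 (map F.............)
[6] append(a, 3) — a=0,1,2,3 (map FFFF..........)
[7] truncate(a, 2) — a=0,1 (map FF............)
[8] unlink(a) —  (map ..............)
[9] create(a) — a=0 (map F.............)
[10] unlink(a) —  (map ..............)

bitmap = ..............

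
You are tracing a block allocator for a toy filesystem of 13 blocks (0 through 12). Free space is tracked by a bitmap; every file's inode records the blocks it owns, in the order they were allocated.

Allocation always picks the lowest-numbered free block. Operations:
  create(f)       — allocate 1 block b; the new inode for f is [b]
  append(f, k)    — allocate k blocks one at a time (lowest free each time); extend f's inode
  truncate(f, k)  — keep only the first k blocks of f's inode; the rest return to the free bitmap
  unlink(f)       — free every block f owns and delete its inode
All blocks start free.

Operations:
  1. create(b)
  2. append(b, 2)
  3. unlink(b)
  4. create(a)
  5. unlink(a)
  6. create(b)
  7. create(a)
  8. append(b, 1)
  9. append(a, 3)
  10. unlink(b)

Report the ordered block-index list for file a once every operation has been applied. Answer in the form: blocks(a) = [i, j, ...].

blocks(a) = [1, 3, 4, 5]

[1] create(b) — b=0 (map F............)
[2] append(b, 2) — b=0,1,2 (map FFF..........)
[3] unlink(b) —  (map .............)
[4] create(a) — a=0 (map F............)
[5] unlink(a) —  (map .............)
[6] create(b) — b=0 (map F............)
[7] create(a) — a=1 b=0 (map FF...........)
[8] append(b, 1) — a=1 b=0,2 (map FFF..........)
[9] append(a, 3) — a=1,3,4,5 b=0,2 (map FFFFFF.......)
[10] unlink(b) — a=1,3,4,5 (map .F.FFF.......)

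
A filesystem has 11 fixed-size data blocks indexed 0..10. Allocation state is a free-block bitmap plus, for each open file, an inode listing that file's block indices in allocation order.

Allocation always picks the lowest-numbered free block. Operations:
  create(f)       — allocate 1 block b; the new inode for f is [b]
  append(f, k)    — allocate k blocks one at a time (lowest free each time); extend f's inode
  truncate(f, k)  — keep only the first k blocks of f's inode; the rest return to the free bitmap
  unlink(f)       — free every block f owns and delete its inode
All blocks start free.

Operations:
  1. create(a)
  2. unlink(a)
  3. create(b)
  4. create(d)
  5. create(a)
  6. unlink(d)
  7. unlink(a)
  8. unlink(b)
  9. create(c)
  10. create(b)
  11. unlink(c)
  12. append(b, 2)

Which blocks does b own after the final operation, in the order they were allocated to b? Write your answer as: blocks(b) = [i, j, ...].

  1. create(a)  ⇒  F..........  {a→[0]}
  2. unlink(a)  ⇒  ...........  {}
  3. create(b)  ⇒  F..........  {b→[0]}
  4. create(d)  ⇒  FF.........  {b→[0]; d→[1]}
  5. create(a)  ⇒  FFF........  {a→[2]; b→[0]; d→[1]}
  6. unlink(d)  ⇒  F.F........  {a→[2]; b→[0]}
  7. unlink(a)  ⇒  F..........  {b→[0]}
  8. unlink(b)  ⇒  ...........  {}
  9. create(c)  ⇒  F..........  {c→[0]}
  10. create(b)  ⇒  FF.........  {b→[1]; c→[0]}
  11. unlink(c)  ⇒  .F.........  {b→[1]}
  12. append(b, 2)  ⇒  FFF........  {b→[1, 0, 2]}

blocks(b) = [1, 0, 2]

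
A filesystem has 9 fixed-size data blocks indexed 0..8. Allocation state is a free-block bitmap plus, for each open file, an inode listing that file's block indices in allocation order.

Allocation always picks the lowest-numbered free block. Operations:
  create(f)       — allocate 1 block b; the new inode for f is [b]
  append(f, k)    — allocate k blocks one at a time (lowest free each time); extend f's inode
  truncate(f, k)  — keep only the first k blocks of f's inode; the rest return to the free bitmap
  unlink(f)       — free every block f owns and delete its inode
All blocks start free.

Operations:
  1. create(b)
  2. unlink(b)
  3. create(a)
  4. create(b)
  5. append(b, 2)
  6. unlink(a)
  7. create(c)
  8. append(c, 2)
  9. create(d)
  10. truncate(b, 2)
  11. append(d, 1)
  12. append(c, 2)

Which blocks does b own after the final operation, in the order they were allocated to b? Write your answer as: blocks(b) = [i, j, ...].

blocks(b) = [1, 2]

after create(b) → b:[0]  free=[F........]
after unlink(b) →   free=[.........]
after create(a) → a:[0]  free=[F........]
after create(b) → a:[0], b:[1]  free=[FF.......]
after append(b, 2) → a:[0], b:[1, 2, 3]  free=[FFFF.....]
after unlink(a) → b:[1, 2, 3]  free=[.FFF.....]
after create(c) → b:[1, 2, 3], c:[0]  free=[FFFF.....]
after append(c, 2) → b:[1, 2, 3], c:[0, 4, 5]  free=[FFFFFF...]
after create(d) → b:[1, 2, 3], c:[0, 4, 5], d:[6]  free=[FFFFFFF..]
after truncate(b, 2) → b:[1, 2], c:[0, 4, 5], d:[6]  free=[FFF.FFF..]
after append(d, 1) → b:[1, 2], c:[0, 4, 5], d:[6, 3]  free=[FFFFFFF..]
after append(c, 2) → b:[1, 2], c:[0, 4, 5, 7, 8], d:[6, 3]  free=[FFFFFFFFF]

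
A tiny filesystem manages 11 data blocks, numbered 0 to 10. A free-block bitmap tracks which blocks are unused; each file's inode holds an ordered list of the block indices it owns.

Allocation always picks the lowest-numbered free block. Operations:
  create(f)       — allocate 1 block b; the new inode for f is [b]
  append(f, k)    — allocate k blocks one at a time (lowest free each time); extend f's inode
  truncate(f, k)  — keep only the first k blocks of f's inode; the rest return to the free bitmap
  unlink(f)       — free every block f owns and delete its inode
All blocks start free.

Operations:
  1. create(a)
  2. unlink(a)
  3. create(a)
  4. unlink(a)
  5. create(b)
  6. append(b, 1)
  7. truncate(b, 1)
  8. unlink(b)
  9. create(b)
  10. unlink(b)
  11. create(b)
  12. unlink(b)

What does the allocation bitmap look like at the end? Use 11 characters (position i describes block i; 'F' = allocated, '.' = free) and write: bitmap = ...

[1] create(a) — a=0 (map F..........)
[2] unlink(a) —  (map ...........)
[3] create(a) — a=0 (map F..........)
[4] unlink(a) —  (map ...........)
[5] create(b) — b=0 (map F..........)
[6] append(b, 1) — b=0,1 (map FF.........)
[7] truncate(b, 1) — b=0 (map F..........)
[8] unlink(b) —  (map ...........)
[9] create(b) — b=0 (map F..........)
[10] unlink(b) —  (map ...........)
[11] create(b) — b=0 (map F..........)
[12] unlink(b) —  (map ...........)

bitmap = ...........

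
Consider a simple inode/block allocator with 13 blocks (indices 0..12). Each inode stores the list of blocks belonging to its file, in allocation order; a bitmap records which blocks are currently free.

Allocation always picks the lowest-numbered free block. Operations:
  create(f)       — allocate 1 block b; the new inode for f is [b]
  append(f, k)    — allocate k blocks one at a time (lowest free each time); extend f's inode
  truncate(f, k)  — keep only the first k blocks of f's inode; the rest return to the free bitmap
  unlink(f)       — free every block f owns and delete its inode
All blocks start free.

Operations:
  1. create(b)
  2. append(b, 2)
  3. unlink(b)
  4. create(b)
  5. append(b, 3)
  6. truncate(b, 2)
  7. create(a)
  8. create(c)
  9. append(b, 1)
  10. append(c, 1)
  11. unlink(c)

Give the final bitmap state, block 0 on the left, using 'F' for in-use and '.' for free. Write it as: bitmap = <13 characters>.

[1] create(b) — b=0 (map F............)
[2] append(b, 2) — b=0,1,2 (map FFF..........)
[3] unlink(b) —  (map .............)
[4] create(b) — b=0 (map F............)
[5] append(b, 3) — b=0,1,2,3 (map FFFF.........)
[6] truncate(b, 2) — b=0,1 (map FF...........)
[7] create(a) — a=2 b=0,1 (map FFF..........)
[8] create(c) — a=2 b=0,1 c=3 (map FFFF.........)
[9] append(b, 1) — a=2 b=0,1,4 c=3 (map FFFFF........)
[10] append(c, 1) — a=2 b=0,1,4 c=3,5 (map FFFFFF.......)
[11] unlink(c) — a=2 b=0,1,4 (map FFF.F........)

bitmap = FFF.F........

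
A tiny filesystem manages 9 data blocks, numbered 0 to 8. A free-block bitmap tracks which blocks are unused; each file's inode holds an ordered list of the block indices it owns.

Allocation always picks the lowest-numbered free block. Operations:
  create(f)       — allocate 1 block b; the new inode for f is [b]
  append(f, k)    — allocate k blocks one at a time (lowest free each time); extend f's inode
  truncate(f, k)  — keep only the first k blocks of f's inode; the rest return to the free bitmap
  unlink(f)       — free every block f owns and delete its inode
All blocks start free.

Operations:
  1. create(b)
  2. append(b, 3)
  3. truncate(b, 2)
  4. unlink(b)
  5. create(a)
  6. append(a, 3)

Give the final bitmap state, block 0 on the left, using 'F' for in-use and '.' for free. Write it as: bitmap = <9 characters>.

bitmap = FFFF.....

  1. create(b)  ⇒  F........  {b→[0]}
  2. append(b, 3)  ⇒  FFFF.....  {b→[0, 1, 2, 3]}
  3. truncate(b, 2)  ⇒  FF.......  {b→[0, 1]}
  4. unlink(b)  ⇒  .........  {}
  5. create(a)  ⇒  F........  {a→[0]}
  6. append(a, 3)  ⇒  FFFF.....  {a→[0, 1, 2, 3]}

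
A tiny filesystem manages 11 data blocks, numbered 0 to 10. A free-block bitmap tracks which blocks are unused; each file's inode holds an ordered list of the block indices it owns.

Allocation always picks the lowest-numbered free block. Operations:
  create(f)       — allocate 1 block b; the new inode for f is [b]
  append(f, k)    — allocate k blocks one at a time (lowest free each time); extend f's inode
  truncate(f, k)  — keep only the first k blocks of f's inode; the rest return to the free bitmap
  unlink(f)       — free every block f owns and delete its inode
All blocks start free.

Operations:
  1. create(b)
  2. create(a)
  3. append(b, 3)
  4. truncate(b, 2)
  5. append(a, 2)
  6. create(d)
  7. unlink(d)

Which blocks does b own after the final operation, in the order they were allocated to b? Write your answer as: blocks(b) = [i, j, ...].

blocks(b) = [0, 2]

  1. create(b)  ⇒  F..........  {b→[0]}
  2. create(a)  ⇒  FF.........  {a→[1]; b→[0]}
  3. append(b, 3)  ⇒  FFFFF......  {a→[1]; b→[0, 2, 3, 4]}
  4. truncate(b, 2)  ⇒  FFF........  {a→[1]; b→[0, 2]}
  5. append(a, 2)  ⇒  FFFFF......  {a→[1, 3, 4]; b→[0, 2]}
  6. create(d)  ⇒  FFFFFF.....  {a→[1, 3, 4]; b→[0, 2]; d→[5]}
  7. unlink(d)  ⇒  FFFFF......  {a→[1, 3, 4]; b→[0, 2]}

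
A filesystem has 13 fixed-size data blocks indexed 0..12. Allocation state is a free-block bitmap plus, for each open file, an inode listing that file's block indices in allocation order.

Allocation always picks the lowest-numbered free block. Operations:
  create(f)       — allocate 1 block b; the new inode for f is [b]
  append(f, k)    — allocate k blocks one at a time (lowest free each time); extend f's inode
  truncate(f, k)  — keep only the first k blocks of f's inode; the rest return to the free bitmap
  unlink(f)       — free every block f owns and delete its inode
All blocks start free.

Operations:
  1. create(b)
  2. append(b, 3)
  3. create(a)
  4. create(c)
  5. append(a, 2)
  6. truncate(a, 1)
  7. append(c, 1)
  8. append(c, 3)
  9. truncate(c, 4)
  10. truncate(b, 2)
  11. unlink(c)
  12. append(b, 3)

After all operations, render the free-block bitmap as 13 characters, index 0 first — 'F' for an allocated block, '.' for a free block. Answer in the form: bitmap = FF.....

bitmap = FFFFFF.......

after create(b) → b:[0]  free=[F............]
after append(b, 3) → b:[0, 1, 2, 3]  free=[FFFF.........]
after create(a) → a:[4], b:[0, 1, 2, 3]  free=[FFFFF........]
after create(c) → a:[4], b:[0, 1, 2, 3], c:[5]  free=[FFFFFF.......]
after append(a, 2) → a:[4, 6, 7], b:[0, 1, 2, 3], c:[5]  free=[FFFFFFFF.....]
after truncate(a, 1) → a:[4], b:[0, 1, 2, 3], c:[5]  free=[FFFFFF.......]
after append(c, 1) → a:[4], b:[0, 1, 2, 3], c:[5, 6]  free=[FFFFFFF......]
after append(c, 3) → a:[4], b:[0, 1, 2, 3], c:[5, 6, 7, 8, 9]  free=[FFFFFFFFFF...]
after truncate(c, 4) → a:[4], b:[0, 1, 2, 3], c:[5, 6, 7, 8]  free=[FFFFFFFFF....]
after truncate(b, 2) → a:[4], b:[0, 1], c:[5, 6, 7, 8]  free=[FF..FFFFF....]
after unlink(c) → a:[4], b:[0, 1]  free=[FF..F........]
after append(b, 3) → a:[4], b:[0, 1, 2, 3, 5]  free=[FFFFFF.......]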